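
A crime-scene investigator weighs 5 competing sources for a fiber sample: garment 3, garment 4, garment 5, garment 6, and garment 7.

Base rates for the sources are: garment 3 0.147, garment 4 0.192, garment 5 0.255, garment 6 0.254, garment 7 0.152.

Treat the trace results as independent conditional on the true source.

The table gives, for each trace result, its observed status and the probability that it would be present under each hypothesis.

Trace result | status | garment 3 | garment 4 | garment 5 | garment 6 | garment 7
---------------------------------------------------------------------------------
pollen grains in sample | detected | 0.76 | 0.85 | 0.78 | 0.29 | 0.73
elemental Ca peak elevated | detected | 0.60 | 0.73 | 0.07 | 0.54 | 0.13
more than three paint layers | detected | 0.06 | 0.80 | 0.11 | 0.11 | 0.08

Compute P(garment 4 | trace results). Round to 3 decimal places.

For each hypothesis, the unnormalized posterior weight is prior × product of the trace result likelihoods:
  garment 3: 0.147 × 0.76 × 0.60 × 0.06 = 0.0040219
  garment 4: 0.192 × 0.85 × 0.73 × 0.80 = 0.095309
  garment 5: 0.255 × 0.78 × 0.07 × 0.11 = 0.0015315
  garment 6: 0.254 × 0.29 × 0.54 × 0.11 = 0.0043754
  garment 7: 0.152 × 0.73 × 0.13 × 0.08 = 0.001154
The unnormalized weights sum to 0.10639.
P(garment 4 | evidence) = 0.095309 / 0.10639 ≈ 0.896.

0.896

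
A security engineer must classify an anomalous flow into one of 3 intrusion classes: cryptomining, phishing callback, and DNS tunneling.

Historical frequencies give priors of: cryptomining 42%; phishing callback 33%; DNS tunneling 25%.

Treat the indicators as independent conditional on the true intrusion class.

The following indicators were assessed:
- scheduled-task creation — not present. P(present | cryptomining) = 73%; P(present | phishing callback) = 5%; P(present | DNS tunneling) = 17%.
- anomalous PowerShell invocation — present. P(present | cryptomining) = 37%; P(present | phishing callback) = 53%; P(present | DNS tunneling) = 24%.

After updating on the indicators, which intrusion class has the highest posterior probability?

phishing callback

For each hypothesis, the unnormalized posterior weight is prior × product of the indicator likelihoods (using 1 − P(present | H) for each absent indicator):
  cryptomining: 0.42 × (1 − 0.73) × 0.37 = 0.041958
  phishing callback: 0.33 × (1 − 0.05) × 0.53 = 0.16615
  DNS tunneling: 0.25 × (1 − 0.17) × 0.24 = 0.0498
Normalizing constant Z = 0.041958 + 0.16615 + 0.0498 = 0.25791.
P(cryptomining | evidence) ≈ 0.041958 / 0.25791 ≈ 0.163
P(phishing callback | evidence) ≈ 0.16615 / 0.25791 ≈ 0.644
P(DNS tunneling | evidence) ≈ 0.0498 / 0.25791 ≈ 0.193
The largest is 0.644, so phishing callback is most probable.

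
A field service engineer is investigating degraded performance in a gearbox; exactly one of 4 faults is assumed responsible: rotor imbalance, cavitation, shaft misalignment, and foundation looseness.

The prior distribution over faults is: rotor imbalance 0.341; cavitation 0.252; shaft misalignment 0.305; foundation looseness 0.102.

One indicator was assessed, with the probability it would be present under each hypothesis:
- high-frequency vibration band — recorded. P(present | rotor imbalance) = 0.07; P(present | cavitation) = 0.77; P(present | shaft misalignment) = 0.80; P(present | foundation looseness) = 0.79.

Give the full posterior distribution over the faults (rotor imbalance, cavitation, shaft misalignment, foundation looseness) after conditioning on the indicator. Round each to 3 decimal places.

0.044, 0.358, 0.450, 0.149

Multiply each prior by the likelihood of the indicator:
  rotor imbalance: 0.341 × 0.07 = 0.02387
  cavitation: 0.252 × 0.77 = 0.19404
  shaft misalignment: 0.305 × 0.80 = 0.244
  foundation looseness: 0.102 × 0.79 = 0.08058
The unnormalized weights sum to 0.54249.
P(rotor imbalance | evidence) = 0.02387 / 0.54249 ≈ 0.044
P(cavitation | evidence) = 0.19404 / 0.54249 ≈ 0.358
P(shaft misalignment | evidence) = 0.244 / 0.54249 ≈ 0.450
P(foundation looseness | evidence) = 0.08058 / 0.54249 ≈ 0.149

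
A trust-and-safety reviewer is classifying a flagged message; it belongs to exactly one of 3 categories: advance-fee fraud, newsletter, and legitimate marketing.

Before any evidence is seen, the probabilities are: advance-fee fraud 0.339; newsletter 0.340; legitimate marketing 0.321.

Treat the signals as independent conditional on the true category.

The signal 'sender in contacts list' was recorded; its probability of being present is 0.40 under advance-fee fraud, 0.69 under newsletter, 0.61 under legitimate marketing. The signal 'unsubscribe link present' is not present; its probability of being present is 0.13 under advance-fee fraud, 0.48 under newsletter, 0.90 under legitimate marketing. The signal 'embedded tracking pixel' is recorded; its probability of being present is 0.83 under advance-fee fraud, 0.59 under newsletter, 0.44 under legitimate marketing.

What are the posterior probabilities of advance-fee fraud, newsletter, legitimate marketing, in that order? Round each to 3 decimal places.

For each hypothesis, the unnormalized posterior weight is prior × product of the signal likelihoods (using 1 − P(present | H) for each absent signal):
  advance-fee fraud: 0.339 × 0.40 × (1 − 0.13) × 0.83 = 0.097917
  newsletter: 0.340 × 0.69 × (1 − 0.48) × 0.59 = 0.071975
  legitimate marketing: 0.321 × 0.61 × (1 − 0.90) × 0.44 = 0.0086156
The unnormalized weights sum to 0.17851.
P(advance-fee fraud | evidence) = 0.097917 / 0.17851 ≈ 0.549
P(newsletter | evidence) = 0.071975 / 0.17851 ≈ 0.403
P(legitimate marketing | evidence) = 0.0086156 / 0.17851 ≈ 0.048

0.549, 0.403, 0.048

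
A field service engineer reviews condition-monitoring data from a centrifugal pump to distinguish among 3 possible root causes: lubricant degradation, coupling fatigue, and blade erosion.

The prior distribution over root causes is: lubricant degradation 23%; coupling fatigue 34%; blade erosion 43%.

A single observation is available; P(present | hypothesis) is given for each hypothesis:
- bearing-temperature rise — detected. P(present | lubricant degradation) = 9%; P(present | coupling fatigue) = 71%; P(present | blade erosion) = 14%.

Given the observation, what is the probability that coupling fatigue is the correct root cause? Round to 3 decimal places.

Multiply each prior by the likelihood of the observation:
  lubricant degradation: 0.23 × 0.09 = 0.0207
  coupling fatigue: 0.34 × 0.71 = 0.2414
  blade erosion: 0.43 × 0.14 = 0.0602
Marginal likelihood of the evidence = 0.3223.
P(coupling fatigue | evidence) = 0.2414 / 0.3223 ≈ 0.749.

0.749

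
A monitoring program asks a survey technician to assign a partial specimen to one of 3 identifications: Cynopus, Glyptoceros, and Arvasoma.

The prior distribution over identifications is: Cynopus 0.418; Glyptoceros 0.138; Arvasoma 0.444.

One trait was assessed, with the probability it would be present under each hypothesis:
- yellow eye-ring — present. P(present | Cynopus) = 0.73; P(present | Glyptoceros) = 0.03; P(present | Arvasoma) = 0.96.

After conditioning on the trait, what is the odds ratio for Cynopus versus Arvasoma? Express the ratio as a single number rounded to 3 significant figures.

Unnormalized posterior weight (prior times the trait likelihood) for each of the two hypotheses:
  Cynopus: 0.418 × 0.73 = 0.30514
  Arvasoma: 0.444 × 0.96 = 0.42624
Odds(Cynopus : Arvasoma) = 0.30514 / 0.42624 ≈ 0.716.

0.716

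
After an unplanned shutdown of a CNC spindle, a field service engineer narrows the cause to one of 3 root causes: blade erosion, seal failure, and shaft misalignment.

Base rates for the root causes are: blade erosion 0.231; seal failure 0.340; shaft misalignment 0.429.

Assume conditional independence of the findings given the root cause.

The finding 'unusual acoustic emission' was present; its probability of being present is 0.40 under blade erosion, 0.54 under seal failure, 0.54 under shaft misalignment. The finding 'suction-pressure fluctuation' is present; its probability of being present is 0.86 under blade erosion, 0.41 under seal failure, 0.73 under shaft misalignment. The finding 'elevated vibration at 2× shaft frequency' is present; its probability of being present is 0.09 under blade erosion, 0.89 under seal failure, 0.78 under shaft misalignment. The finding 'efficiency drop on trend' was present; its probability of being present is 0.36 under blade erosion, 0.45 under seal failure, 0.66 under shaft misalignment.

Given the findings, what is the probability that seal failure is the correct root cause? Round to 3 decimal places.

0.252

Multiply each prior by the joint likelihood of the evidence pattern:
  blade erosion: 0.231 × 0.40 × 0.86 × 0.09 × 0.36 = 0.0025746
  seal failure: 0.340 × 0.54 × 0.41 × 0.89 × 0.45 = 0.030148
  shaft misalignment: 0.429 × 0.54 × 0.73 × 0.78 × 0.66 = 0.087059
Marginal likelihood of the evidence = 0.11978.
P(seal failure | evidence) = 0.030148 / 0.11978 ≈ 0.252.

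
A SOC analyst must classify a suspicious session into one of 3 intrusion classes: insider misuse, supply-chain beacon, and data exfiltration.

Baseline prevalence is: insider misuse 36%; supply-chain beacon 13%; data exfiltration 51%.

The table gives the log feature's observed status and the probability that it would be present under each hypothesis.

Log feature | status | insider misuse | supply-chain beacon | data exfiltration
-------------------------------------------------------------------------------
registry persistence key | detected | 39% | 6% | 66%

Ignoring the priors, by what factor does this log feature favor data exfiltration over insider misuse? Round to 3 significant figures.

Likelihood of this log feature under each hypothesis:
  data exfiltration: 0.66
  insider misuse: 0.39
Bayes factor = 0.66 / 0.39 ≈ 1.69

1.69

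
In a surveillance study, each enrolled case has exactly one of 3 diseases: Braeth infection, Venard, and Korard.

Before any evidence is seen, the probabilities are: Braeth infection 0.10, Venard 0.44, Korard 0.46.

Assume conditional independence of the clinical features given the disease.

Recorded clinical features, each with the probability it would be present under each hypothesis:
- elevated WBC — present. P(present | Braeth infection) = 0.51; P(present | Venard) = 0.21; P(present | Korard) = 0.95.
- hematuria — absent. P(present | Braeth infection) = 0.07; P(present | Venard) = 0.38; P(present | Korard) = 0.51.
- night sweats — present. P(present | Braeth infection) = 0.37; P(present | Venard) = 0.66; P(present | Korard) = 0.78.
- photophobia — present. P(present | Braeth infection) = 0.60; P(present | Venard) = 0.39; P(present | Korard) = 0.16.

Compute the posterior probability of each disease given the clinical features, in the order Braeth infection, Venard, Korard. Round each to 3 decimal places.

Multiply each prior by the joint likelihood of the clinical feature pattern (using 1 − P(present | H) for each absent clinical feature):
  Braeth infection: 0.10 × 0.51 × (1 − 0.07) × 0.37 × 0.60 = 0.010529
  Venard: 0.44 × 0.21 × (1 − 0.38) × 0.66 × 0.39 = 0.014746
  Korard: 0.46 × 0.95 × (1 − 0.51) × 0.78 × 0.16 = 0.026723
Normalizing constant Z = 0.010529 + 0.014746 + 0.026723 = 0.051999.
P(Braeth infection | evidence) = 0.010529 / 0.051999 ≈ 0.202
P(Venard | evidence) = 0.014746 / 0.051999 ≈ 0.284
P(Korard | evidence) = 0.026723 / 0.051999 ≈ 0.514

0.202, 0.284, 0.514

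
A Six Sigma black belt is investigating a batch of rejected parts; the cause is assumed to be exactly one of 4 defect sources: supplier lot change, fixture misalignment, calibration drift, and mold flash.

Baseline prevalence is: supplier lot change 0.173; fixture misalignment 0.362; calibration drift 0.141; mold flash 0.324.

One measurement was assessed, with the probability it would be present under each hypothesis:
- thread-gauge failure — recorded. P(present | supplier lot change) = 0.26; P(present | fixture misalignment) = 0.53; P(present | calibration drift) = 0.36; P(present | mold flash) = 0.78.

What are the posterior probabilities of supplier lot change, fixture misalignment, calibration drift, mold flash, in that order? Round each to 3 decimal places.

0.083, 0.355, 0.094, 0.468

By Bayes' rule, the unnormalized weight for each hypothesis is prior × likelihood:
  supplier lot change: 0.173 × 0.26 = 0.04498
  fixture misalignment: 0.362 × 0.53 = 0.19186
  calibration drift: 0.141 × 0.36 = 0.05076
  mold flash: 0.324 × 0.78 = 0.25272
The unnormalized weights sum to 0.54032.
P(supplier lot change | evidence) = 0.04498 / 0.54032 ≈ 0.083
P(fixture misalignment | evidence) = 0.19186 / 0.54032 ≈ 0.355
P(calibration drift | evidence) = 0.05076 / 0.54032 ≈ 0.094
P(mold flash | evidence) = 0.25272 / 0.54032 ≈ 0.468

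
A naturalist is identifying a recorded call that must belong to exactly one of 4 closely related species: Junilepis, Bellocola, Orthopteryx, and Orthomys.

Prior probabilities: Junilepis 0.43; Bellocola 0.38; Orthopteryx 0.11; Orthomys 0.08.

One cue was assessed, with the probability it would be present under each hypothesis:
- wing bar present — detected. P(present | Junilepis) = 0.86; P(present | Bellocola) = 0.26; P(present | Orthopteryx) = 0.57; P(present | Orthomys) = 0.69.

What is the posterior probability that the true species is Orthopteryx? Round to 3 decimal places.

0.107

For each hypothesis, the unnormalized posterior weight is prior × likelihood:
  Junilepis: 0.43 × 0.86 = 0.3698
  Bellocola: 0.38 × 0.26 = 0.0988
  Orthopteryx: 0.11 × 0.57 = 0.0627
  Orthomys: 0.08 × 0.69 = 0.0552
Marginal likelihood of the evidence = 0.5865.
P(Orthopteryx | evidence) = 0.0627 / 0.5865 ≈ 0.107.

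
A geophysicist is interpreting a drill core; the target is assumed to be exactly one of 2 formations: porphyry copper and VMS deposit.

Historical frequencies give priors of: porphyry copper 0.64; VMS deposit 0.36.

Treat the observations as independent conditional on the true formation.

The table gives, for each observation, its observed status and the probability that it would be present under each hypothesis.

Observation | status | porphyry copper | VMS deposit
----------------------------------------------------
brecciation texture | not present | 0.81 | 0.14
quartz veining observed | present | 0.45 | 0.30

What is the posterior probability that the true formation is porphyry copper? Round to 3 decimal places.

For each hypothesis, the unnormalized posterior weight is prior × product of the observation likelihoods (using 1 − P(present | H) for each absent observation):
  porphyry copper: 0.64 × (1 − 0.81) × 0.45 = 0.05472
  VMS deposit: 0.36 × (1 − 0.14) × 0.30 = 0.09288
Normalizing constant Z = 0.05472 + 0.09288 = 0.1476.
P(porphyry copper | evidence) = 0.05472 / 0.1476 ≈ 0.371.

0.371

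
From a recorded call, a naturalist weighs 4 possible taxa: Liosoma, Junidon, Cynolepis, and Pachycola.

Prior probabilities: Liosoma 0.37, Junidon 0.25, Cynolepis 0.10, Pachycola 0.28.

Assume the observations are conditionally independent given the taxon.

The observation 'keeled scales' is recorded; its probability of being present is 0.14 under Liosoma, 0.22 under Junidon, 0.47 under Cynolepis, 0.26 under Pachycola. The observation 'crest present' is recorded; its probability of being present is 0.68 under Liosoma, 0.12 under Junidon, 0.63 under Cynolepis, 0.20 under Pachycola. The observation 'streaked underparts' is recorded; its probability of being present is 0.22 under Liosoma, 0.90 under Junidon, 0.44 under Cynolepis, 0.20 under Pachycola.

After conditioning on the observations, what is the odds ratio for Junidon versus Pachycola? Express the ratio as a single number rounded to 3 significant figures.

2.04

The normalizing constant cancels in an odds ratio, so compute prior × likelihood for the two hypotheses only:
  Junidon: 0.25 × 0.22 × 0.12 × 0.90 = 0.00594
  Pachycola: 0.28 × 0.26 × 0.20 × 0.20 = 0.002912
Odds(Junidon : Pachycola) = 0.00594 / 0.002912 ≈ 2.04.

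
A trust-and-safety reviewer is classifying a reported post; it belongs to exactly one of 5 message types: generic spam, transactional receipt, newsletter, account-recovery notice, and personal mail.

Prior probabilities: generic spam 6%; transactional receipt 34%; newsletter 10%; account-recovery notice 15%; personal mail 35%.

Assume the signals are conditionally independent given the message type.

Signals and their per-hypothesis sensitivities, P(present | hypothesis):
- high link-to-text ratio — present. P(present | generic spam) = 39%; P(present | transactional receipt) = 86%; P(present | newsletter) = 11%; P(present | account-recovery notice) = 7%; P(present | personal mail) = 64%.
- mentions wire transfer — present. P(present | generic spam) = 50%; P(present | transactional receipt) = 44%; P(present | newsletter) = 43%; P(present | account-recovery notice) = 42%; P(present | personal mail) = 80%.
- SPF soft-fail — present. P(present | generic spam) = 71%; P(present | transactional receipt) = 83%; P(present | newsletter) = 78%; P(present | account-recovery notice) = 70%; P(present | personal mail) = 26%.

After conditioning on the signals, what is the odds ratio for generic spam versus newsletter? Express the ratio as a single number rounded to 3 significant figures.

Unnormalized posterior weight (prior times the signal likelihoods) for each of the two hypotheses:
  generic spam: 0.06 × 0.39 × 0.50 × 0.71 = 0.008307
  newsletter: 0.10 × 0.11 × 0.43 × 0.78 = 0.0036894
Posterior odds = 0.008307 / 0.0036894 ≈ 2.25.

2.25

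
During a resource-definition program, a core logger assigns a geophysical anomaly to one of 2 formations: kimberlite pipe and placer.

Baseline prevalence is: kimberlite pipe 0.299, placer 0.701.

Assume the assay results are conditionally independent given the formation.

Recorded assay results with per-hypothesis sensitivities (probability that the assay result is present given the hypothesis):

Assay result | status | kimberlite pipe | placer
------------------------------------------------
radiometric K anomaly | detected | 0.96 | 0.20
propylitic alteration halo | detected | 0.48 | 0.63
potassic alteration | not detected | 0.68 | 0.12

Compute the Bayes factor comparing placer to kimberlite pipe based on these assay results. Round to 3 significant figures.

The Bayes factor is the ratio of the joint likelihoods of the assay result pattern under the two hypotheses (using 1 − P(present | H) for each absent assay result).
  placer: 0.20 × 0.63 × (1 − 0.12) = 0.11088
  kimberlite pipe: 0.96 × 0.48 × (1 − 0.68) = 0.14746
Bayes factor = 0.11088 / 0.14746 ≈ 0.752

0.752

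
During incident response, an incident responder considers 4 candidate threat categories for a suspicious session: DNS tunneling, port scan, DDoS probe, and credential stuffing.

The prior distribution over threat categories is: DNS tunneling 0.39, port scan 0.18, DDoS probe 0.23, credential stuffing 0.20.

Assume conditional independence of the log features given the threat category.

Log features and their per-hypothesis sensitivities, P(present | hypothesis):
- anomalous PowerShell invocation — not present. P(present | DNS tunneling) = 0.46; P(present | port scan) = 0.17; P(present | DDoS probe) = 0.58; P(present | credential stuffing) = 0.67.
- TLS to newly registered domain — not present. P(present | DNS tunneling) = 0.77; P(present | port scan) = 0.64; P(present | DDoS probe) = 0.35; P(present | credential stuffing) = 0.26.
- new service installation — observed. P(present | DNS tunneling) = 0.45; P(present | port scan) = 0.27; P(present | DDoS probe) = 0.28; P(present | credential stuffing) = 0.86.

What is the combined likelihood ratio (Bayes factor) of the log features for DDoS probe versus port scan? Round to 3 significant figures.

Take the product of per-log feature likelihoods under each hypothesis (using 1 − P(present | H) for each absent log feature), then divide.
  DDoS probe: (1 − 0.58) × (1 − 0.35) × 0.28 = 0.07644
  port scan: (1 − 0.17) × (1 − 0.64) × 0.27 = 0.080676
Bayes factor = 0.07644 / 0.080676 ≈ 0.947

0.947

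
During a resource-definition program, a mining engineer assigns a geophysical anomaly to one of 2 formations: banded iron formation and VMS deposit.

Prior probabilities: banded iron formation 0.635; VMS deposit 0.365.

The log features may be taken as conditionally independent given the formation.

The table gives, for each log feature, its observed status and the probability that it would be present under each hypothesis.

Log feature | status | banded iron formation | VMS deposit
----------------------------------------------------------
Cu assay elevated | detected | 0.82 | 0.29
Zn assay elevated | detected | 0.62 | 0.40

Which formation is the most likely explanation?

By Bayes' rule with conditional independence, the unnormalized weight for each hypothesis is prior × ∏ likelihoods:
  banded iron formation: 0.635 × 0.82 × 0.62 = 0.32283
  VMS deposit: 0.365 × 0.29 × 0.40 = 0.04234
The unnormalized weights sum to 0.36517.
P(banded iron formation | evidence) ≈ 0.32283 / 0.36517 ≈ 0.884
P(VMS deposit | evidence) ≈ 0.04234 / 0.36517 ≈ 0.116
The largest is 0.884, so banded iron formation is most probable.

banded iron formation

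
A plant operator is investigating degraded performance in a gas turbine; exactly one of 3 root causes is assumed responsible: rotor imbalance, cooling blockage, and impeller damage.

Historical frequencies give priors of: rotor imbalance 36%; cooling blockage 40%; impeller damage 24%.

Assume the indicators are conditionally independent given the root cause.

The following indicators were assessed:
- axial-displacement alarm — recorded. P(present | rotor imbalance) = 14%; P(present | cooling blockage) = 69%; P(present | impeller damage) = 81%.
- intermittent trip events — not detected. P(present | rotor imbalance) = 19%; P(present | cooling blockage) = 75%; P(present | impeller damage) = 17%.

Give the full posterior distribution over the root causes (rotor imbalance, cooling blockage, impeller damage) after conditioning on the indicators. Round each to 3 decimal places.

Multiply each prior by the joint likelihood of the indicator pattern (using 1 − P(present | H) for each absent indicator):
  rotor imbalance: 0.36 × 0.14 × (1 − 0.19) = 0.040824
  cooling blockage: 0.40 × 0.69 × (1 − 0.75) = 0.069
  impeller damage: 0.24 × 0.81 × (1 − 0.17) = 0.16135
The unnormalized weights sum to 0.27118.
P(rotor imbalance | evidence) = 0.040824 / 0.27118 ≈ 0.151
P(cooling blockage | evidence) = 0.069 / 0.27118 ≈ 0.254
P(impeller damage | evidence) = 0.16135 / 0.27118 ≈ 0.595

0.151, 0.254, 0.595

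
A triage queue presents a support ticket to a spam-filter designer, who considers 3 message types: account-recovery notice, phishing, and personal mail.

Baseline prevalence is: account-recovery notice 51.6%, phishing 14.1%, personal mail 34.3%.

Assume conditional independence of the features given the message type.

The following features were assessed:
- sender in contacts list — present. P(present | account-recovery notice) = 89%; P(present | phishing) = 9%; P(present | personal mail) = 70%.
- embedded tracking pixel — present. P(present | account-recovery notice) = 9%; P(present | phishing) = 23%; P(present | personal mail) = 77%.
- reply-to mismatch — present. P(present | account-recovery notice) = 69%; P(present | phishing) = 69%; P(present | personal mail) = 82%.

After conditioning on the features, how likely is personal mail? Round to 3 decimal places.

Multiply each prior by the joint likelihood of the feature pattern:
  account-recovery notice: 0.516 × 0.89 × 0.09 × 0.69 = 0.028519
  phishing: 0.141 × 0.09 × 0.23 × 0.69 = 0.0020139
  personal mail: 0.343 × 0.70 × 0.77 × 0.82 = 0.1516
The unnormalized weights sum to 0.18213.
P(personal mail | evidence) = 0.1516 / 0.18213 ≈ 0.832.

0.832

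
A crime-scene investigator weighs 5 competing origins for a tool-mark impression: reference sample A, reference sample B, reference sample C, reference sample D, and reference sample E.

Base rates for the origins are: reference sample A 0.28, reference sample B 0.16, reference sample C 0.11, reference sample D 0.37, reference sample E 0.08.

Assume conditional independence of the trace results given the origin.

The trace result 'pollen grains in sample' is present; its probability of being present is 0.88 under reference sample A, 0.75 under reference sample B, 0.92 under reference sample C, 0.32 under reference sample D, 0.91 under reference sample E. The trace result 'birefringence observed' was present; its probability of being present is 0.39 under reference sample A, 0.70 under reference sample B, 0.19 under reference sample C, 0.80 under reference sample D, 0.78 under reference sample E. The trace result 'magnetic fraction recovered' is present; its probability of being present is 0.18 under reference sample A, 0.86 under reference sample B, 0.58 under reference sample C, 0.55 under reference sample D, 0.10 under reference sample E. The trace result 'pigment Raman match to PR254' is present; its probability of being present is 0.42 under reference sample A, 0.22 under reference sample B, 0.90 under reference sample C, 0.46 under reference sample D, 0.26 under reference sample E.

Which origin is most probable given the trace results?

For each hypothesis, the unnormalized posterior weight is prior × product of the trace result likelihoods:
  reference sample A: 0.28 × 0.88 × 0.39 × 0.18 × 0.42 = 0.0072649
  reference sample B: 0.16 × 0.75 × 0.70 × 0.86 × 0.22 = 0.015893
  reference sample C: 0.11 × 0.92 × 0.19 × 0.58 × 0.90 = 0.010037
  reference sample D: 0.37 × 0.32 × 0.80 × 0.55 × 0.46 = 0.023964
  reference sample E: 0.08 × 0.91 × 0.78 × 0.10 × 0.26 = 0.0014764
The unnormalized weights sum to 0.058635.
P(reference sample A | evidence) ≈ 0.0072649 / 0.058635 ≈ 0.124
P(reference sample B | evidence) ≈ 0.015893 / 0.058635 ≈ 0.271
P(reference sample C | evidence) ≈ 0.010037 / 0.058635 ≈ 0.171
P(reference sample D | evidence) ≈ 0.023964 / 0.058635 ≈ 0.409
P(reference sample E | evidence) ≈ 0.0014764 / 0.058635 ≈ 0.025
The largest is 0.409, so reference sample D is most probable.

reference sample D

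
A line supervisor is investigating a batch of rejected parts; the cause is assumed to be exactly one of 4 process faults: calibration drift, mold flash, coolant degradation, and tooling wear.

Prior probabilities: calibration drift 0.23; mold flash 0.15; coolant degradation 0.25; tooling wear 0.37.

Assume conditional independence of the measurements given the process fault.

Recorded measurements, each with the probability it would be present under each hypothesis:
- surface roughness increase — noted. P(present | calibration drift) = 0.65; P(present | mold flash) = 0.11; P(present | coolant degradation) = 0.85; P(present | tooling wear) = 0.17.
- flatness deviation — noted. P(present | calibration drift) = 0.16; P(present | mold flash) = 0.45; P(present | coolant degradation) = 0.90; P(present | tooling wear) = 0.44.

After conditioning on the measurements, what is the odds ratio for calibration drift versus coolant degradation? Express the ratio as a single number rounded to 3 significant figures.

Unnormalized posterior weight (prior times the measurement likelihoods) for each of the two hypotheses:
  calibration drift: 0.23 × 0.65 × 0.16 = 0.02392
  coolant degradation: 0.25 × 0.85 × 0.90 = 0.19125
Posterior odds = 0.02392 / 0.19125 ≈ 0.125.

0.125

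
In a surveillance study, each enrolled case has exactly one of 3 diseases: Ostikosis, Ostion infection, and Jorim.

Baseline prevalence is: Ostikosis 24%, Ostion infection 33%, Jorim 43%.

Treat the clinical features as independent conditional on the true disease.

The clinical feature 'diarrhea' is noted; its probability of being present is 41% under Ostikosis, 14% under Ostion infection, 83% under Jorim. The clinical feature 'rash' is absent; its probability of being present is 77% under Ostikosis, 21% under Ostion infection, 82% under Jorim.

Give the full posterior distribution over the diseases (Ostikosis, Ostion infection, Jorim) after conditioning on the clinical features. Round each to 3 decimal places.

0.183, 0.296, 0.521

Multiply each prior by the joint likelihood of the clinical feature pattern (using 1 − P(present | H) for each absent clinical feature):
  Ostikosis: 0.24 × 0.41 × (1 − 0.77) = 0.022632
  Ostion infection: 0.33 × 0.14 × (1 − 0.21) = 0.036498
  Jorim: 0.43 × 0.83 × (1 − 0.82) = 0.064242
Normalizing constant Z = 0.022632 + 0.036498 + 0.064242 = 0.12337.
P(Ostikosis | evidence) = 0.022632 / 0.12337 ≈ 0.183
P(Ostion infection | evidence) = 0.036498 / 0.12337 ≈ 0.296
P(Jorim | evidence) = 0.064242 / 0.12337 ≈ 0.521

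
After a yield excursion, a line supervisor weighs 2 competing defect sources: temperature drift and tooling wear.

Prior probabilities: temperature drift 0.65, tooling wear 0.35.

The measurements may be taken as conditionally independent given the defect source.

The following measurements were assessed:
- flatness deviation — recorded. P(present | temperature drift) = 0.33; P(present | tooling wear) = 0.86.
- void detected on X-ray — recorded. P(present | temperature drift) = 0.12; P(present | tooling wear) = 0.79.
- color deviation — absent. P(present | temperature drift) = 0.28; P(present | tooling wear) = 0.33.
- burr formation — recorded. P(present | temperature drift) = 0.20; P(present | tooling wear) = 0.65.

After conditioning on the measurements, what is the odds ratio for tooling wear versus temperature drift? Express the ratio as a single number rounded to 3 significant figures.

27.9

Posterior odds equal prior odds times the likelihood ratio; only the two competing hypotheses matter (using 1 − P(present | H) for each absent measurement).
  tooling wear: 0.35 × 0.86 × 0.79 × (1 − 0.33) × 0.65 = 0.10356
  temperature drift: 0.65 × 0.33 × 0.12 × (1 − 0.28) × 0.20 = 0.0037066
Posterior odds = 0.10356 / 0.0037066 ≈ 27.9.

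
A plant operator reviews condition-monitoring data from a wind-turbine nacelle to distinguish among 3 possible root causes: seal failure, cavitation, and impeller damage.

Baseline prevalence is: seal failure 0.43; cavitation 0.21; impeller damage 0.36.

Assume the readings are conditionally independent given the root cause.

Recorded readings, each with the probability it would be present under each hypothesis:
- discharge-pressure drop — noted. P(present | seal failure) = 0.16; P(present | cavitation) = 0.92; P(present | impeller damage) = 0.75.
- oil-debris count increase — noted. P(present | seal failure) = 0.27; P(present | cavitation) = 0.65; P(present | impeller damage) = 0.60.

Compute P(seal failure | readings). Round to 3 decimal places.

For each hypothesis, the unnormalized posterior weight is prior × product of the reading likelihoods:
  seal failure: 0.43 × 0.16 × 0.27 = 0.018576
  cavitation: 0.21 × 0.92 × 0.65 = 0.12558
  impeller damage: 0.36 × 0.75 × 0.60 = 0.162
The unnormalized weights sum to 0.30616.
P(seal failure | evidence) = 0.018576 / 0.30616 ≈ 0.061.

0.061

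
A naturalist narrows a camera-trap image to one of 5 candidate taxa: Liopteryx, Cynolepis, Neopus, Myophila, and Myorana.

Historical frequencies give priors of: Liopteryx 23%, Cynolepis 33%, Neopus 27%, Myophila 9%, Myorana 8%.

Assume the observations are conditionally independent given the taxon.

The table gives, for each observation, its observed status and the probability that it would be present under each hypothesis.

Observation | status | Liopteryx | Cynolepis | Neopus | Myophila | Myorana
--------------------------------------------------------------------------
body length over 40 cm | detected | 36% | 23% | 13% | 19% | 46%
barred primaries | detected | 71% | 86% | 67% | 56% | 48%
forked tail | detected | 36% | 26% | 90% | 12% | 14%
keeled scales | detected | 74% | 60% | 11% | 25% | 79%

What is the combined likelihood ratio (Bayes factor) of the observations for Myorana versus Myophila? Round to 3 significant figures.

7.65

Take the product of per-observation likelihoods under each hypothesis, then divide.
  Myorana: 0.46 × 0.48 × 0.14 × 0.79 = 0.02442
  Myophila: 0.19 × 0.56 × 0.12 × 0.25 = 0.003192
Bayes factor = 0.02442 / 0.003192 ≈ 7.65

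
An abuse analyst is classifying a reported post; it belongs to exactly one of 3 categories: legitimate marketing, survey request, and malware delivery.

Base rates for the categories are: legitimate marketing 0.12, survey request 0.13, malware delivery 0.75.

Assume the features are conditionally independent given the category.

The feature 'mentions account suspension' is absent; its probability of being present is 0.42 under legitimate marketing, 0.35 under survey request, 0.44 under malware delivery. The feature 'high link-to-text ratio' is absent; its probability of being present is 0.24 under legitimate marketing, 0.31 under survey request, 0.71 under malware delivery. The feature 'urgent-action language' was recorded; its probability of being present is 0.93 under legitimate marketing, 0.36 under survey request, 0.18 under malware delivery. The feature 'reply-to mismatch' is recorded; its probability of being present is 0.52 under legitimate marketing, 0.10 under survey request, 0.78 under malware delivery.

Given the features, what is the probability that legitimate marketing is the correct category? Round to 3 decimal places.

0.571

Multiply each prior by the joint likelihood of the feature pattern (using 1 − P(present | H) for each absent feature):
  legitimate marketing: 0.12 × (1 − 0.42) × (1 − 0.24) × 0.93 × 0.52 = 0.025581
  survey request: 0.13 × (1 − 0.35) × (1 − 0.31) × 0.36 × 0.10 = 0.002099
  malware delivery: 0.75 × (1 − 0.44) × (1 − 0.71) × 0.18 × 0.78 = 0.017101
The unnormalized weights sum to 0.04478.
P(legitimate marketing | evidence) = 0.025581 / 0.04478 ≈ 0.571.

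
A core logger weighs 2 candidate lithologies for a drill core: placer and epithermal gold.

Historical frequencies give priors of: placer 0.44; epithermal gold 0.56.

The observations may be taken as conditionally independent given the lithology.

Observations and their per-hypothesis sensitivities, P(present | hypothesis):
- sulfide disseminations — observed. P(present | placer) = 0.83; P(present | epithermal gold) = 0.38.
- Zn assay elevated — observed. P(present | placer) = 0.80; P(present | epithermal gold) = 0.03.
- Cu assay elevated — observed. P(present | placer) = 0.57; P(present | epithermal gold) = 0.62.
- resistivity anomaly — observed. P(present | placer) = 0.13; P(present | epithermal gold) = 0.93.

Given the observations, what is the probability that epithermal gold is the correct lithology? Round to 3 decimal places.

Multiply each prior by the joint likelihood of the evidence pattern:
  placer: 0.44 × 0.83 × 0.80 × 0.57 × 0.13 = 0.021649
  epithermal gold: 0.56 × 0.38 × 0.03 × 0.62 × 0.93 = 0.003681
Marginal likelihood of the evidence = 0.02533.
P(epithermal gold | evidence) = 0.003681 / 0.02533 ≈ 0.145.

0.145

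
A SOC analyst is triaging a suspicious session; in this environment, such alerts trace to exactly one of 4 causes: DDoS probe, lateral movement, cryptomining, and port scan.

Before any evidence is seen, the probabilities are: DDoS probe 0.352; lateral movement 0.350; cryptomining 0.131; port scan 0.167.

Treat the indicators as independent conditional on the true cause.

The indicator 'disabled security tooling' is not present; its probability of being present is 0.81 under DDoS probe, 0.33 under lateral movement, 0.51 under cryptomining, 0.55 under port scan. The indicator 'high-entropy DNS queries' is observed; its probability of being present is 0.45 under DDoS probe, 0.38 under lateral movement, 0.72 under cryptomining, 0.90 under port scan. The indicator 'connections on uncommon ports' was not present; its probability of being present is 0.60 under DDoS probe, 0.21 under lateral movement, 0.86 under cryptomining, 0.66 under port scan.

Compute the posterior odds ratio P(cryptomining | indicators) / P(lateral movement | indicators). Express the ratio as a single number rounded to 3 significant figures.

The normalizing constant cancels in an odds ratio, so compute prior × likelihood for the two hypotheses only (using 1 − P(present | H) for each absent indicator):
  cryptomining: 0.131 × (1 − 0.51) × 0.72 × (1 − 0.86) = 0.0064704
  lateral movement: 0.350 × (1 − 0.33) × 0.38 × (1 − 0.21) = 0.070397
Posterior odds = 0.0064704 / 0.070397 ≈ 0.0919.

0.0919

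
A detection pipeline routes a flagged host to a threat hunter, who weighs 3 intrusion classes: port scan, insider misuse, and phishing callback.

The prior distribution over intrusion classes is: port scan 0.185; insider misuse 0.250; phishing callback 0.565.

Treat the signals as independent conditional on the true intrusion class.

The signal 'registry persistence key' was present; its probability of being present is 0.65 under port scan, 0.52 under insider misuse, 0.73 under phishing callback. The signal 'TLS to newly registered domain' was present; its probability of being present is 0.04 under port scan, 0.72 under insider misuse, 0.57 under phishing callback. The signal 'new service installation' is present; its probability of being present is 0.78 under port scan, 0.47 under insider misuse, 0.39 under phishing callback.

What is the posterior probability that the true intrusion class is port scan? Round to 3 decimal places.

0.027

For each hypothesis, the unnormalized posterior weight is prior × product of the signal likelihoods:
  port scan: 0.185 × 0.65 × 0.04 × 0.78 = 0.0037518
  insider misuse: 0.250 × 0.52 × 0.72 × 0.47 = 0.043992
  phishing callback: 0.565 × 0.73 × 0.57 × 0.39 = 0.091688
The unnormalized weights sum to 0.13943.
P(port scan | evidence) = 0.0037518 / 0.13943 ≈ 0.027.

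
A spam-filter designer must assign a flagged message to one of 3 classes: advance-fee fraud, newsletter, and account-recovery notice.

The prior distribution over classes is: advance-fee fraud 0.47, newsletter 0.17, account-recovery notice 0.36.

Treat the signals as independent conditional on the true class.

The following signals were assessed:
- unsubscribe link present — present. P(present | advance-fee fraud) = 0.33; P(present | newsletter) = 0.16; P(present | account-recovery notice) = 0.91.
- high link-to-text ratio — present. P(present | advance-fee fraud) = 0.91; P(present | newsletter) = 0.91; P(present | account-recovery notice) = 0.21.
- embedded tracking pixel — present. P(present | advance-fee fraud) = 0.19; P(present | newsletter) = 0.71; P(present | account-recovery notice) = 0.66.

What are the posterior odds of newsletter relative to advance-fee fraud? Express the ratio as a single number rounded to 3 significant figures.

0.655

Unnormalized posterior weight (prior times the signal likelihoods) for each of the two hypotheses:
  newsletter: 0.17 × 0.16 × 0.91 × 0.71 = 0.017574
  advance-fee fraud: 0.47 × 0.33 × 0.91 × 0.19 = 0.026817
Odds(newsletter : advance-fee fraud) = 0.017574 / 0.026817 ≈ 0.655.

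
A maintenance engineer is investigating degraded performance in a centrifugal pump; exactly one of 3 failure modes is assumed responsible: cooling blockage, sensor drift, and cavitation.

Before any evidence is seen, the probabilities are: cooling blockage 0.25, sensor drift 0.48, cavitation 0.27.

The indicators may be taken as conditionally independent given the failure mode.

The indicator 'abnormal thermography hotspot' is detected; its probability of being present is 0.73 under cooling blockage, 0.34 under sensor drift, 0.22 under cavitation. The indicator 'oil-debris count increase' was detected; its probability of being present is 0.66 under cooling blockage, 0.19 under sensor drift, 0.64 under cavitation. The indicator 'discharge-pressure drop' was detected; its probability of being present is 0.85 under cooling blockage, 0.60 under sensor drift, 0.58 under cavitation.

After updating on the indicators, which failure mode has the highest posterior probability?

cooling blockage

Multiply each prior by the joint likelihood of the indicator pattern:
  cooling blockage: 0.25 × 0.73 × 0.66 × 0.85 = 0.10238
  sensor drift: 0.48 × 0.34 × 0.19 × 0.60 = 0.018605
  cavitation: 0.27 × 0.22 × 0.64 × 0.58 = 0.022049
The unnormalized weights sum to 0.14304.
P(cooling blockage | evidence) ≈ 0.10238 / 0.14304 ≈ 0.716
P(sensor drift | evidence) ≈ 0.018605 / 0.14304 ≈ 0.130
P(cavitation | evidence) ≈ 0.022049 / 0.14304 ≈ 0.154
The largest is 0.716, so cooling blockage is most probable.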